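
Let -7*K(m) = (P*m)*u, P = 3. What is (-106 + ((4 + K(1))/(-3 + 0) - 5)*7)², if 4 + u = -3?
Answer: 222784/9 ≈ 24754.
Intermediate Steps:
u = -7 (u = -4 - 3 = -7)
K(m) = 3*m (K(m) = -3*m*(-7)/7 = -(-3)*m = 3*m)
(-106 + ((4 + K(1))/(-3 + 0) - 5)*7)² = (-106 + ((4 + 3*1)/(-3 + 0) - 5)*7)² = (-106 + ((4 + 3)/(-3) - 5)*7)² = (-106 + (7*(-⅓) - 5)*7)² = (-106 + (-7/3 - 5)*7)² = (-106 - 22/3*7)² = (-106 - 154/3)² = (-472/3)² = 222784/9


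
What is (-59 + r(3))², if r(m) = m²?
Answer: 2500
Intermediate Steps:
(-59 + r(3))² = (-59 + 3²)² = (-59 + 9)² = (-50)² = 2500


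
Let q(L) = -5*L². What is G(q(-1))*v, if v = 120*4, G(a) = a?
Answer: -2400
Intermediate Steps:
v = 480
G(q(-1))*v = -5*(-1)²*480 = -5*1*480 = -5*480 = -2400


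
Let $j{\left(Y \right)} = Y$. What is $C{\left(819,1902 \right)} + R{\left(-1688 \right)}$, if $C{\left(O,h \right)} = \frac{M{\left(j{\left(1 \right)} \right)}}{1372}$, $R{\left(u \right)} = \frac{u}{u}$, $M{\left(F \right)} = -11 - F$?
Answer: $\frac{340}{343} \approx 0.99125$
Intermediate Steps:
$R{\left(u \right)} = 1$
$C{\left(O,h \right)} = - \frac{3}{343}$ ($C{\left(O,h \right)} = \frac{-11 - 1}{1372} = \left(-11 - 1\right) \frac{1}{1372} = \left(-12\right) \frac{1}{1372} = - \frac{3}{343}$)
$C{\left(819,1902 \right)} + R{\left(-1688 \right)} = - \frac{3}{343} + 1 = \frac{340}{343}$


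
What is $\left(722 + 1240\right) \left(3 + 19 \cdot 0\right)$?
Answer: $5886$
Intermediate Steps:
$\left(722 + 1240\right) \left(3 + 19 \cdot 0\right) = 1962 \left(3 + 0\right) = 1962 \cdot 3 = 5886$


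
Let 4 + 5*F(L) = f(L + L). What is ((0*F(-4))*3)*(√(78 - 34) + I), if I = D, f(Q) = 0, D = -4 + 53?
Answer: 0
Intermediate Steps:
D = 49
I = 49
F(L) = -⅘ (F(L) = -⅘ + (⅕)*0 = -⅘ + 0 = -⅘)
((0*F(-4))*3)*(√(78 - 34) + I) = ((0*(-⅘))*3)*(√(78 - 34) + 49) = (0*3)*(√44 + 49) = 0*(2*√11 + 49) = 0*(49 + 2*√11) = 0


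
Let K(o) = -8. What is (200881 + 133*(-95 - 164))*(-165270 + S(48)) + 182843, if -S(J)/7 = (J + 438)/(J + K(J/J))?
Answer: -275205195487/10 ≈ -2.7521e+10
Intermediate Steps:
S(J) = -7*(438 + J)/(-8 + J) (S(J) = -7*(J + 438)/(J - 8) = -7*(438 + J)/(-8 + J))
(200881 + 133*(-95 - 164))*(-165270 + S(48)) + 182843 = (200881 + 133*(-95 - 164))*(-165270 + 7*(-438 - 1*48)/(-8 + 48)) + 182843 = (200881 + 133*(-259))*(-165270 + 7*(-438 - 48)/40) + 182843 = (200881 - 34447)*(-165270 + 7*(1/40)*(-486)) + 182843 = 166434*(-165270 - 1701/20) + 182843 = 166434*(-3307101/20) + 182843 = -275207023917/10 + 182843 = -275205195487/10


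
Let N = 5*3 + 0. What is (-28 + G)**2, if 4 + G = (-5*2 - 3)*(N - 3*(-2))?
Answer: 93025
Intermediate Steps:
N = 15 (N = 15 + 0 = 15)
G = -277 (G = -4 + (-5*2 - 3)*(15 - 3*(-2)) = -4 + (-10 - 3)*(15 + 6) = -4 - 13*21 = -4 - 273 = -277)
(-28 + G)**2 = (-28 - 277)**2 = (-305)**2 = 93025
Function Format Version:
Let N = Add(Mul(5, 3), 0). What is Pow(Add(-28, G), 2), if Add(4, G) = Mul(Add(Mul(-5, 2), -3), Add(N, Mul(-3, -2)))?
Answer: 93025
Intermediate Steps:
N = 15 (N = Add(15, 0) = 15)
G = -277 (G = Add(-4, Mul(Add(Mul(-5, 2), -3), Add(15, Mul(-3, -2)))) = Add(-4, Mul(Add(-10, -3), Add(15, 6))) = Add(-4, Mul(-13, 21)) = Add(-4, -273) = -277)
Pow(Add(-28, G), 2) = Pow(Add(-28, -277), 2) = Pow(-305, 2) = 93025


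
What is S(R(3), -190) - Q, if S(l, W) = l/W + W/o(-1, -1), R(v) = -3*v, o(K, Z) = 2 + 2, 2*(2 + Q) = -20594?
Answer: 973897/95 ≈ 10252.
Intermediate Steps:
Q = -10299 (Q = -2 + (½)*(-20594) = -2 - 10297 = -10299)
o(K, Z) = 4
S(l, W) = W/4 + l/W (S(l, W) = l/W + W/4 = W/4 + l/W)
S(R(3), -190) - Q = ((¼)*(-190) - 3*3/(-190)) - 1*(-10299) = (-95/2 - 9*(-1/190)) + 10299 = (-95/2 + 9/190) + 10299 = -4508/95 + 10299 = 973897/95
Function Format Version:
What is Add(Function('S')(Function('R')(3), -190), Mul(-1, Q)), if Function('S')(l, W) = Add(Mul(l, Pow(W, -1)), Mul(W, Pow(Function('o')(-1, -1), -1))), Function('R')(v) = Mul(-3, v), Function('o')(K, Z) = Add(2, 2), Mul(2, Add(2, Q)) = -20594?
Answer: Rational(973897, 95) ≈ 10252.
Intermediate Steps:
Q = -10299 (Q = Add(-2, Mul(Rational(1, 2), -20594)) = Add(-2, -10297) = -10299)
Function('o')(K, Z) = 4
Function('S')(l, W) = Add(Mul(Rational(1, 4), W), Mul(l, Pow(W, -1))) (Function('S')(l, W) = Add(Mul(l, Pow(W, -1)), Mul(W, Pow(4, -1))) = Add(Mul(l, Pow(W, -1)), Mul(W, Rational(1, 4))) = Add(Mul(l, Pow(W, -1)), Mul(Rational(1, 4), W)) = Add(Mul(Rational(1, 4), W), Mul(l, Pow(W, -1))))
Add(Function('S')(Function('R')(3), -190), Mul(-1, Q)) = Add(Add(Mul(Rational(1, 4), -190), Mul(Mul(-3, 3), Pow(-190, -1))), Mul(-1, -10299)) = Add(Add(Rational(-95, 2), Mul(-9, Rational(-1, 190))), 10299) = Add(Add(Rational(-95, 2), Rational(9, 190)), 10299) = Add(Rational(-4508, 95), 10299) = Rational(973897, 95)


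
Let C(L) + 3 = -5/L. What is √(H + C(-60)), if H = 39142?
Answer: √1409007/6 ≈ 197.84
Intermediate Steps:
C(L) = -3 - 5/L
√(H + C(-60)) = √(39142 + (-3 - 5/(-60))) = √(39142 + (-3 - 5*(-1/60))) = √(39142 + (-3 + 1/12)) = √(39142 - 35/12) = √(469669/12) = √1409007/6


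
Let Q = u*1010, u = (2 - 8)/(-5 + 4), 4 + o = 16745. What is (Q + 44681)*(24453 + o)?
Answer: 2090224754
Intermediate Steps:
o = 16741 (o = -4 + 16745 = 16741)
u = 6 (u = -6/(-1) = -6*(-1) = 6)
Q = 6060 (Q = 6*1010 = 6060)
(Q + 44681)*(24453 + o) = (6060 + 44681)*(24453 + 16741) = 50741*41194 = 2090224754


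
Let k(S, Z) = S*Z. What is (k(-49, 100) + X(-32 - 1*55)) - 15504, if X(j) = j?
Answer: -20491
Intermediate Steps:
(k(-49, 100) + X(-32 - 1*55)) - 15504 = (-49*100 + (-32 - 1*55)) - 15504 = (-4900 + (-32 - 55)) - 15504 = (-4900 - 87) - 15504 = -4987 - 15504 = -20491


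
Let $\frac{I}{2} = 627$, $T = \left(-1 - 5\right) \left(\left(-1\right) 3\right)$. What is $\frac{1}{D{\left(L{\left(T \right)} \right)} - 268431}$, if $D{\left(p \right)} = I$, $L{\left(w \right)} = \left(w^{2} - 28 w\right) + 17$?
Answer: $- \frac{1}{267177} \approx -3.7428 \cdot 10^{-6}$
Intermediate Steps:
$T = 18$ ($T = \left(-6\right) \left(-3\right) = 18$)
$I = 1254$ ($I = 2 \cdot 627 = 1254$)
$L{\left(w \right)} = 17 + w^{2} - 28 w$
$D{\left(p \right)} = 1254$
$\frac{1}{D{\left(L{\left(T \right)} \right)} - 268431} = \frac{1}{1254 - 268431} = \frac{1}{-267177} = - \frac{1}{267177}$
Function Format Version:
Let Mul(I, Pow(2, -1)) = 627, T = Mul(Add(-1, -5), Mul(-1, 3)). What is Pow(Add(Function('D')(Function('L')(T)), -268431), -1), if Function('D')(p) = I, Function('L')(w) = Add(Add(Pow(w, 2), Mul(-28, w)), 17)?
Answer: Rational(-1, 267177) ≈ -3.7428e-6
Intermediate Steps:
T = 18 (T = Mul(-6, -3) = 18)
I = 1254 (I = Mul(2, 627) = 1254)
Function('L')(w) = Add(17, Pow(w, 2), Mul(-28, w))
Function('D')(p) = 1254
Pow(Add(Function('D')(Function('L')(T)), -268431), -1) = Pow(Add(1254, -268431), -1) = Pow(-267177, -1) = Rational(-1, 267177)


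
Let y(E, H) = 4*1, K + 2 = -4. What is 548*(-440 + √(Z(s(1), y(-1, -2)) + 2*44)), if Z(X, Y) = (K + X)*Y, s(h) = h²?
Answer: -241120 + 1096*√17 ≈ -2.3660e+5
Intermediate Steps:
K = -6 (K = -2 - 4 = -6)
y(E, H) = 4
Z(X, Y) = Y*(-6 + X) (Z(X, Y) = (-6 + X)*Y = Y*(-6 + X))
548*(-440 + √(Z(s(1), y(-1, -2)) + 2*44)) = 548*(-440 + √(4*(-6 + 1²) + 2*44)) = 548*(-440 + √(4*(-6 + 1) + 88)) = 548*(-440 + √(4*(-5) + 88)) = 548*(-440 + √(-20 + 88)) = 548*(-440 + √68) = 548*(-440 + 2*√17) = -241120 + 1096*√17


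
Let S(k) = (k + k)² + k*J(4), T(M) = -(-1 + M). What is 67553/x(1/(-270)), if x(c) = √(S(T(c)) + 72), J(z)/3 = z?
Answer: 9119655*√1605151/1605151 ≈ 7198.1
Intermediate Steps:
T(M) = 1 - M
J(z) = 3*z
S(k) = 4*k² + 12*k (S(k) = (k + k)² + k*(3*4) = (2*k)² + k*12 = 4*k² + 12*k)
x(c) = √(72 + 4*(1 - c)*(4 - c)) (x(c) = √(4*(1 - c)*(3 + (1 - c)) + 72) = √(4*(1 - c)*(4 - c) + 72) = √(72 + 4*(1 - c)*(4 - c)))
67553/x(1/(-270)) = 67553/((2*√(18 - (-1 + 1/(-270))*(4 - 1/(-270))))) = 67553/((2*√(18 - (-1 - 1/270)*(4 - 1*(-1/270))))) = 67553/((2*√(18 - 1*(-271/270)*(4 + 1/270)))) = 67553/((2*√(18 - 1*(-271/270)*1081/270))) = 67553/((2*√(18 + 292951/72900))) = 67553/((2*√(1605151/72900))) = 67553/((2*(√1605151/270))) = 67553/((√1605151/135)) = 67553*(135*√1605151/1605151) = 9119655*√1605151/1605151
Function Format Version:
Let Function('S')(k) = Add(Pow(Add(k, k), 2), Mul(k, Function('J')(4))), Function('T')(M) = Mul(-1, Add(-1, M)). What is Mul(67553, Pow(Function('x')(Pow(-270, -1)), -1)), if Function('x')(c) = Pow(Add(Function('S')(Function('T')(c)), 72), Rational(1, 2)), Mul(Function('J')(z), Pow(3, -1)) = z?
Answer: Mul(Rational(9119655, 1605151), Pow(1605151, Rational(1, 2))) ≈ 7198.1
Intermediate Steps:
Function('T')(M) = Add(1, Mul(-1, M))
Function('J')(z) = Mul(3, z)
Function('S')(k) = Add(Mul(4, Pow(k, 2)), Mul(12, k)) (Function('S')(k) = Add(Pow(Add(k, k), 2), Mul(k, Mul(3, 4))) = Add(Pow(Mul(2, k), 2), Mul(k, 12)) = Add(Mul(4, Pow(k, 2)), Mul(12, k)))
Function('x')(c) = Pow(Add(72, Mul(4, Add(1, Mul(-1, c)), Add(4, Mul(-1, c)))), Rational(1, 2)) (Function('x')(c) = Pow(Add(Mul(4, Add(1, Mul(-1, c)), Add(3, Add(1, Mul(-1, c)))), 72), Rational(1, 2)) = Pow(Add(Mul(4, Add(1, Mul(-1, c)), Add(4, Mul(-1, c))), 72), Rational(1, 2)) = Pow(Add(72, Mul(4, Add(1, Mul(-1, c)), Add(4, Mul(-1, c)))), Rational(1, 2)))
Mul(67553, Pow(Function('x')(Pow(-270, -1)), -1)) = Mul(67553, Pow(Mul(2, Pow(Add(18, Mul(-1, Add(-1, Pow(-270, -1)), Add(4, Mul(-1, Pow(-270, -1))))), Rational(1, 2))), -1)) = Mul(67553, Pow(Mul(2, Pow(Add(18, Mul(-1, Add(-1, Rational(-1, 270)), Add(4, Mul(-1, Rational(-1, 270))))), Rational(1, 2))), -1)) = Mul(67553, Pow(Mul(2, Pow(Add(18, Mul(-1, Rational(-271, 270), Add(4, Rational(1, 270)))), Rational(1, 2))), -1)) = Mul(67553, Pow(Mul(2, Pow(Add(18, Mul(-1, Rational(-271, 270), Rational(1081, 270))), Rational(1, 2))), -1)) = Mul(67553, Pow(Mul(2, Pow(Add(18, Rational(292951, 72900)), Rational(1, 2))), -1)) = Mul(67553, Pow(Mul(2, Pow(Rational(1605151, 72900), Rational(1, 2))), -1)) = Mul(67553, Pow(Mul(2, Mul(Rational(1, 270), Pow(1605151, Rational(1, 2)))), -1)) = Mul(67553, Pow(Mul(Rational(1, 135), Pow(1605151, Rational(1, 2))), -1)) = Mul(67553, Mul(Rational(135, 1605151), Pow(1605151, Rational(1, 2)))) = Mul(Rational(9119655, 1605151), Pow(1605151, Rational(1, 2)))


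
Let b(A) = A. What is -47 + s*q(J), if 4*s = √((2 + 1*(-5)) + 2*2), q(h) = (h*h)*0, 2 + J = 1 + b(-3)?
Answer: -47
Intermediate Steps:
J = -4 (J = -2 + (1 - 3) = -2 - 2 = -4)
q(h) = 0 (q(h) = h²*0 = 0)
s = ¼ (s = √((2 + 1*(-5)) + 2*2)/4 = √((2 - 5) + 4)/4 = √(-3 + 4)/4 = √1/4 = (¼)*1 = ¼ ≈ 0.25000)
-47 + s*q(J) = -47 + (¼)*0 = -47 + 0 = -47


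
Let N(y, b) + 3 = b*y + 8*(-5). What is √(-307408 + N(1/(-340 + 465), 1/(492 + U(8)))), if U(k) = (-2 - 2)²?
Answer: 3*I*√1377465882985/6350 ≈ 554.48*I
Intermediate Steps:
U(k) = 16 (U(k) = (-4)² = 16)
N(y, b) = -43 + b*y (N(y, b) = -3 + (b*y + 8*(-5)) = -3 + (b*y - 40) = -3 + (-40 + b*y) = -43 + b*y)
√(-307408 + N(1/(-340 + 465), 1/(492 + U(8)))) = √(-307408 + (-43 + 1/((492 + 16)*(-340 + 465)))) = √(-307408 + (-43 + 1/(508*125))) = √(-307408 + (-43 + (1/508)*(1/125))) = √(-307408 + (-43 + 1/63500)) = √(-307408 - 2730499/63500) = √(-19523138499/63500) = 3*I*√1377465882985/6350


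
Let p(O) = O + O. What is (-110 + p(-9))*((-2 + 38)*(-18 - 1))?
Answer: 87552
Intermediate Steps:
p(O) = 2*O
(-110 + p(-9))*((-2 + 38)*(-18 - 1)) = (-110 + 2*(-9))*((-2 + 38)*(-18 - 1)) = (-110 - 18)*(36*(-19)) = -128*(-684) = 87552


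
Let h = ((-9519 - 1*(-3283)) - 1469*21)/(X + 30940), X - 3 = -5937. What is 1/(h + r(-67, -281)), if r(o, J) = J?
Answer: -25006/7063771 ≈ -0.0035400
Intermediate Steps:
X = -5934 (X = 3 - 5937 = -5934)
h = -37085/25006 (h = ((-9519 - 1*(-3283)) - 1469*21)/(-5934 + 30940) = ((-9519 + 3283) - 30849)/25006 = (-6236 - 30849)*(1/25006) = -37085*1/25006 = -37085/25006 ≈ -1.4830)
1/(h + r(-67, -281)) = 1/(-37085/25006 - 281) = 1/(-7063771/25006) = -25006/7063771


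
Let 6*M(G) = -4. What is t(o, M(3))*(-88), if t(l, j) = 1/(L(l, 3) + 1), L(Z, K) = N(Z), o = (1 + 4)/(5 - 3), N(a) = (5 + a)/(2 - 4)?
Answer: 32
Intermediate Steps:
M(G) = -2/3 (M(G) = (1/6)*(-4) = -2/3)
N(a) = -5/2 - a/2 (N(a) = (5 + a)/(-2) = (5 + a)*(-1/2) = -5/2 - a/2)
o = 5/2 ≈ 2.5000
L(Z, K) = -5/2 - Z/2
t(l, j) = 1/(-3/2 - l/2) (t(l, j) = 1/((-5/2 - l/2) + 1) = 1/(-3/2 - l/2))
t(o, M(3))*(-88) = -2/(3 + 5/2)*(-88) = -2/11/2*(-88) = -2*2/11*(-88) = -4/11*(-88) = 32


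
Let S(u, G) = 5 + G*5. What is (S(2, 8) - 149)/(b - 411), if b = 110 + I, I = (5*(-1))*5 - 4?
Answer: 52/165 ≈ 0.31515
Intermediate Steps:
S(u, G) = 5 + 5*G
I = -29 (I = -5*5 - 4 = -25 - 4 = -29)
b = 81 (b = 110 - 29 = 81)
(S(2, 8) - 149)/(b - 411) = ((5 + 5*8) - 149)/(81 - 411) = ((5 + 40) - 149)/(-330) = (45 - 149)*(-1/330) = -104*(-1/330) = 52/165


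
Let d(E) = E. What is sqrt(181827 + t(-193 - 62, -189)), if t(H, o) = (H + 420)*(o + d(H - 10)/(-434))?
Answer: sqrt(28393301202)/434 ≈ 388.26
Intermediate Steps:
t(H, o) = (420 + H)*(5/217 + o - H/434) (t(H, o) = (H + 420)*(o + (H - 10)/(-434)) = (420 + H)*(o + (-10 + H)*(-1/434)) = (420 + H)*(o + (5/217 - H/434)) = (420 + H)*(5/217 + o - H/434))
sqrt(181827 + t(-193 - 62, -189)) = sqrt(181827 + (300/31 + 420*(-189) - 205*(-193 - 62)/217 - (-193 - 62)**2/434 + (-193 - 62)*(-189))) = sqrt(181827 + (300/31 - 79380 - 205/217*(-255) - 1/434*(-255)**2 - 255*(-189))) = sqrt(181827 + (300/31 - 79380 + 52275/217 - 1/434*65025 + 48195)) = sqrt(181827 + (300/31 - 79380 + 52275/217 - 65025/434 + 48195)) = sqrt(181827 - 13490565/434) = sqrt(65422353/434) = sqrt(28393301202)/434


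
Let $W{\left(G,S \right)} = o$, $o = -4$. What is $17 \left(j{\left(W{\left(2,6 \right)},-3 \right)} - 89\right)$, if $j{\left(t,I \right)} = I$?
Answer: $-1564$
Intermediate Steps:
$W{\left(G,S \right)} = -4$
$17 \left(j{\left(W{\left(2,6 \right)},-3 \right)} - 89\right) = 17 \left(-3 - 89\right) = 17 \left(-92\right) = -1564$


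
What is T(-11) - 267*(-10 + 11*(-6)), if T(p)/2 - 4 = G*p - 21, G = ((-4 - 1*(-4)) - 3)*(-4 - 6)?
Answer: 19598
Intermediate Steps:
G = 30 (G = ((-4 + 4) - 3)*(-10) = (0 - 3)*(-10) = -3*(-10) = 30)
T(p) = -34 + 60*p (T(p) = 8 + 2*(30*p - 21) = 8 + 2*(-21 + 30*p) = 8 + (-42 + 60*p) = -34 + 60*p)
T(-11) - 267*(-10 + 11*(-6)) = (-34 + 60*(-11)) - 267*(-10 + 11*(-6)) = (-34 - 660) - 267*(-10 - 66) = -694 - 267*(-76) = -694 + 20292 = 19598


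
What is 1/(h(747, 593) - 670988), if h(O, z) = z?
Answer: -1/670395 ≈ -1.4917e-6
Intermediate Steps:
1/(h(747, 593) - 670988) = 1/(593 - 670988) = 1/(-670395) = -1/670395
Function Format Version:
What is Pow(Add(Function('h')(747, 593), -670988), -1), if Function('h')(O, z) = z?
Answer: Rational(-1, 670395) ≈ -1.4917e-6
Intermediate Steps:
Pow(Add(Function('h')(747, 593), -670988), -1) = Pow(Add(593, -670988), -1) = Pow(-670395, -1) = Rational(-1, 670395)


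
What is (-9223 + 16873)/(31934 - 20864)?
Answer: 85/123 ≈ 0.69106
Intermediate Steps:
(-9223 + 16873)/(31934 - 20864) = 7650/11070 = 7650*(1/11070) = 85/123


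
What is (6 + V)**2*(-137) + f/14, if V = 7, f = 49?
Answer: -46299/2 ≈ -23150.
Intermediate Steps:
(6 + V)**2*(-137) + f/14 = (6 + 7)**2*(-137) + 49/14 = 13**2*(-137) + 49*(1/14) = 169*(-137) + 7/2 = -23153 + 7/2 = -46299/2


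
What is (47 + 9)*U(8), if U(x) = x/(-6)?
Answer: -224/3 ≈ -74.667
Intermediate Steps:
U(x) = -x/6 (U(x) = x*(-⅙) = -x/6)
(47 + 9)*U(8) = (47 + 9)*(-⅙*8) = 56*(-4/3) = -224/3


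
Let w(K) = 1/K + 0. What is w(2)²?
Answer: ¼ ≈ 0.25000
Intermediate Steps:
w(K) = 1/K
w(2)² = (1/2)² = (½)² = ¼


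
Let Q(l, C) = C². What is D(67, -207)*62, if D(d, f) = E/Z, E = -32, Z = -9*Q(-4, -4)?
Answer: 124/9 ≈ 13.778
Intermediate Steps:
Z = -144 (Z = -9*(-4)² = -9*16 = -144)
D(d, f) = 2/9 (D(d, f) = -32/(-144) = -32*(-1/144) = 2/9)
D(67, -207)*62 = (2/9)*62 = 124/9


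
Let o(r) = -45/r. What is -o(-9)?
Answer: -5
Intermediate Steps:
-o(-9) = -(-45)/(-9) = -(-45)*(-1)/9 = -1*5 = -5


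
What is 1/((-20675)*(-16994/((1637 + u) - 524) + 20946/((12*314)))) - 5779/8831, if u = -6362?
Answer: -119467371622283/182558832708075 ≈ -0.65440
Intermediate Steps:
1/((-20675)*(-16994/((1637 + u) - 524) + 20946/((12*314)))) - 5779/8831 = 1/((-20675)*(-16994/((1637 - 6362) - 524) + 20946/((12*314)))) - 5779/8831 = -1/(20675*(-16994/(-4725 - 524) + 20946/3768)) - 5779*1/8831 = -1/(20675*(-16994/(-5249) + 20946*(1/3768))) - 5779/8831 = -1/(20675*(-16994*(-1/5249) + 3491/628)) - 5779/8831 = -1/(20675*(586/181 + 3491/628)) - 5779/8831 = -1/(20675*999879/113668) - 5779/8831 = -1/20675*113668/999879 - 5779/8831 = -113668/20672498325 - 5779/8831 = -119467371622283/182558832708075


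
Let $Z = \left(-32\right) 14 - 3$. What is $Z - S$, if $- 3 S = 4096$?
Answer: $\frac{2743}{3} \approx 914.33$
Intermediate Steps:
$S = - \frac{4096}{3}$ ($S = \left(- \frac{1}{3}\right) 4096 = - \frac{4096}{3} \approx -1365.3$)
$Z = -451$ ($Z = -448 - 3 = -451$)
$Z - S = -451 - - \frac{4096}{3} = -451 + \frac{4096}{3} = \frac{2743}{3}$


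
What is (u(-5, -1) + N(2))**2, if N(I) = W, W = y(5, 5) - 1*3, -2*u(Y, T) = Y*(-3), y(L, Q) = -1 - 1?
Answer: 625/4 ≈ 156.25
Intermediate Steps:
y(L, Q) = -2
u(Y, T) = 3*Y/2 (u(Y, T) = -Y*(-3)/2 = -(-3)*Y/2 = 3*Y/2)
W = -5 (W = -2 - 1*3 = -2 - 3 = -5)
N(I) = -5
(u(-5, -1) + N(2))**2 = ((3/2)*(-5) - 5)**2 = (-15/2 - 5)**2 = (-25/2)**2 = 625/4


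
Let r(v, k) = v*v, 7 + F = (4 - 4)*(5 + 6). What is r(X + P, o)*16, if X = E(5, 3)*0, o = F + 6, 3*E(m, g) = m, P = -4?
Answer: 256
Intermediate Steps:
E(m, g) = m/3
F = -7 (F = -7 + (4 - 4)*(5 + 6) = -7 + 0*11 = -7 + 0 = -7)
o = -1 (o = -7 + 6 = -1)
X = 0 (X = ((⅓)*5)*0 = (5/3)*0 = 0)
r(v, k) = v²
r(X + P, o)*16 = (0 - 4)²*16 = (-4)²*16 = 16*16 = 256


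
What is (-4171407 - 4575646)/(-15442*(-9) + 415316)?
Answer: -8747053/554294 ≈ -15.781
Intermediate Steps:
(-4171407 - 4575646)/(-15442*(-9) + 415316) = -8747053/(138978 + 415316) = -8747053/554294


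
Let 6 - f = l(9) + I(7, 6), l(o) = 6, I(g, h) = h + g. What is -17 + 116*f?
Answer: -1525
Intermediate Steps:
I(g, h) = g + h
f = -13 (f = 6 - (6 + (7 + 6)) = 6 - (6 + 13) = 6 - 1*19 = 6 - 19 = -13)
-17 + 116*f = -17 + 116*(-13) = -17 - 1508 = -1525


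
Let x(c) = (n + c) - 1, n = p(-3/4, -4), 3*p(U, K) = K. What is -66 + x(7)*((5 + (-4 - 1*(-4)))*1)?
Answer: -128/3 ≈ -42.667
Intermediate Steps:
p(U, K) = K/3
n = -4/3 (n = (1/3)*(-4) = -4/3 ≈ -1.3333)
x(c) = -7/3 + c (x(c) = (-4/3 + c) - 1 = -7/3 + c)
-66 + x(7)*((5 + (-4 - 1*(-4)))*1) = -66 + (-7/3 + 7)*((5 + (-4 - 1*(-4)))*1) = -66 + 14*((5 + (-4 + 4))*1)/3 = -66 + 14*((5 + 0)*1)/3 = -66 + 14*(5*1)/3 = -66 + (14/3)*5 = -66 + 70/3 = -128/3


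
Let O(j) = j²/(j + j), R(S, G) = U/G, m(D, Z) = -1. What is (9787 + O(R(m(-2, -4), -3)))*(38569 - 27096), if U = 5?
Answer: 673660141/6 ≈ 1.1228e+8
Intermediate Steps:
R(S, G) = 5/G
O(j) = j/2 (O(j) = j²/((2*j)) = (1/(2*j))*j² = j/2)
(9787 + O(R(m(-2, -4), -3)))*(38569 - 27096) = (9787 + (5/(-3))/2)*(38569 - 27096) = (9787 + (5*(-⅓))/2)*11473 = (9787 + (½)*(-5/3))*11473 = (9787 - ⅚)*11473 = (58717/6)*11473 = 673660141/6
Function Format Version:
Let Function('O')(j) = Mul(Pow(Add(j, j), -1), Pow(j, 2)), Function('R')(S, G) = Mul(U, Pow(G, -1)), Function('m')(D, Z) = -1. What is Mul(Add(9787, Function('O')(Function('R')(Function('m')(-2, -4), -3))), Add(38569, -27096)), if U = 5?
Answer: Rational(673660141, 6) ≈ 1.1228e+8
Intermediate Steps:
Function('R')(S, G) = Mul(5, Pow(G, -1))
Function('O')(j) = Mul(Rational(1, 2), j) (Function('O')(j) = Mul(Pow(Mul(2, j), -1), Pow(j, 2)) = Mul(Mul(Rational(1, 2), Pow(j, -1)), Pow(j, 2)) = Mul(Rational(1, 2), j))
Mul(Add(9787, Function('O')(Function('R')(Function('m')(-2, -4), -3))), Add(38569, -27096)) = Mul(Add(9787, Mul(Rational(1, 2), Mul(5, Pow(-3, -1)))), Add(38569, -27096)) = Mul(Add(9787, Mul(Rational(1, 2), Mul(5, Rational(-1, 3)))), 11473) = Mul(Add(9787, Mul(Rational(1, 2), Rational(-5, 3))), 11473) = Mul(Add(9787, Rational(-5, 6)), 11473) = Mul(Rational(58717, 6), 11473) = Rational(673660141, 6)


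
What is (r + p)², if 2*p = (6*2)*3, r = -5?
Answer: 169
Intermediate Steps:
p = 18 (p = ((6*2)*3)/2 = (12*3)/2 = (½)*36 = 18)
(r + p)² = (-5 + 18)² = 13² = 169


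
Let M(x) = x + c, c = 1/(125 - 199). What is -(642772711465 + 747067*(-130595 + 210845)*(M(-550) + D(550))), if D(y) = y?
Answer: -641962547590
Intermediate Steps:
c = -1/74 (c = 1/(-74) = -1/74 ≈ -0.013514)
M(x) = -1/74 + x (M(x) = x - 1/74 = -1/74 + x)
-(642772711465 + 747067*(-130595 + 210845)*(M(-550) + D(550))) = -(642772711465 + 747067*(-130595 + 210845)*((-1/74 - 550) + 550)) = -(642772711465 + 59952126750*(-40701/74 + 550)) = -747067/(1/(80250*(-1/74) + 860395)) = -747067/(1/(-40125/37 + 860395)) = -747067/(1/(31794490/37)) = -747067/37/31794490 = -747067*31794490/37 = -641962547590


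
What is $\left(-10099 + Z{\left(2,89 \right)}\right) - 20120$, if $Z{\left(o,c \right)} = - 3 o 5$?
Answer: $-30249$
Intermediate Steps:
$Z{\left(o,c \right)} = - 15 o$
$\left(-10099 + Z{\left(2,89 \right)}\right) - 20120 = \left(-10099 - 30\right) - 20120 = -10129 - 20120 = -30249$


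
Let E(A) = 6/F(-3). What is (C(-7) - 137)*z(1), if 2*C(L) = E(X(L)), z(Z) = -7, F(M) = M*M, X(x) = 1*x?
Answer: 2870/3 ≈ 956.67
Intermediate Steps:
X(x) = x
F(M) = M²
E(A) = ⅔ (E(A) = 6/((-3)²) = 6/9 = 6*(⅑) = ⅔)
C(L) = ⅓ (C(L) = (½)*(⅔) = ⅓)
(C(-7) - 137)*z(1) = (⅓ - 137)*(-7) = -410/3*(-7) = 2870/3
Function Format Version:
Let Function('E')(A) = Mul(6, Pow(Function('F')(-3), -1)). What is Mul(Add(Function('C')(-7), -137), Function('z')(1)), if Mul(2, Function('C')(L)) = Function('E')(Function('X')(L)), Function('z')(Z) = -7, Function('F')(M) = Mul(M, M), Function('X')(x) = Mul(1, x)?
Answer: Rational(2870, 3) ≈ 956.67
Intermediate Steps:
Function('X')(x) = x
Function('F')(M) = Pow(M, 2)
Function('E')(A) = Rational(2, 3) (Function('E')(A) = Mul(6, Pow(Pow(-3, 2), -1)) = Mul(6, Pow(9, -1)) = Mul(6, Rational(1, 9)) = Rational(2, 3))
Function('C')(L) = Rational(1, 3) (Function('C')(L) = Mul(Rational(1, 2), Rational(2, 3)) = Rational(1, 3))
Mul(Add(Function('C')(-7), -137), Function('z')(1)) = Mul(Add(Rational(1, 3), -137), -7) = Mul(Rational(-410, 3), -7) = Rational(2870, 3)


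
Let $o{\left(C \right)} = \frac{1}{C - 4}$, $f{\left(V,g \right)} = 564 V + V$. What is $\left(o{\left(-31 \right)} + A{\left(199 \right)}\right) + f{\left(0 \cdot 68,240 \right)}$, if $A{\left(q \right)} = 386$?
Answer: $\frac{13509}{35} \approx 385.97$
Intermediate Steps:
$f{\left(V,g \right)} = 565 V$
$o{\left(C \right)} = \frac{1}{-4 + C}$
$\left(o{\left(-31 \right)} + A{\left(199 \right)}\right) + f{\left(0 \cdot 68,240 \right)} = \left(\frac{1}{-4 - 31} + 386\right) + 565 \cdot 0 \cdot 68 = \left(\frac{1}{-35} + 386\right) + 565 \cdot 0 = \left(- \frac{1}{35} + 386\right) + 0 = \frac{13509}{35} + 0 = \frac{13509}{35}$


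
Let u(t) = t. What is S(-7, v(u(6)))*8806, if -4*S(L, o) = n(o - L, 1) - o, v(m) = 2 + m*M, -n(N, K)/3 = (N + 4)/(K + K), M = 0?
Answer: 189329/4 ≈ 47332.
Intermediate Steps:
n(N, K) = -3*(4 + N)/(2*K) (n(N, K) = -3*(N + 4)/(K + K) = -3*(4 + N)/(2*K))
v(m) = 2 (v(m) = 2 + m*0 = 2 + 0 = 2)
S(L, o) = 3/2 - 3*L/8 + 5*o/8 (S(L, o) = -((3/2)*(-4 - (o - L))/1 - o)/4 = -((3/2)*1*(-4 + (L - o)) - o)/4 = -((3/2)*1*(-4 + L - o) - o)/4 = -((-6 - 3*o/2 + 3*L/2) - o)/4 = -(-6 - 5*o/2 + 3*L/2)/4 = 3/2 - 3*L/8 + 5*o/8)
S(-7, v(u(6)))*8806 = (3/2 - 3/8*(-7) + (5/8)*2)*8806 = (3/2 + 21/8 + 5/4)*8806 = (43/8)*8806 = 189329/4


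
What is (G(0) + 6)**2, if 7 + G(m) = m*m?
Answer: 1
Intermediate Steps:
G(m) = -7 + m**2 (G(m) = -7 + m*m = -7 + m**2)
(G(0) + 6)**2 = ((-7 + 0**2) + 6)**2 = ((-7 + 0) + 6)**2 = (-7 + 6)**2 = (-1)**2 = 1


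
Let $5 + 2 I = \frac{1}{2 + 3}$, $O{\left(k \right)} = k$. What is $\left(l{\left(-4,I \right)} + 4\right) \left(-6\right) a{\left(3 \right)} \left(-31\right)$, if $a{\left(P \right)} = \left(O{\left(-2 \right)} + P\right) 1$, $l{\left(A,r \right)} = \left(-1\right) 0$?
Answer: $744$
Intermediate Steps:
$I = - \frac{12}{5}$ ($I = - \frac{5}{2} + \frac{1}{2 \left(2 + 3\right)} = - \frac{5}{2} + \frac{1}{2 \cdot 5} = - \frac{5}{2} + \frac{1}{2} \cdot \frac{1}{5} = - \frac{5}{2} + \frac{1}{10} = - \frac{12}{5} \approx -2.4$)
$l{\left(A,r \right)} = 0$
$a{\left(P \right)} = -2 + P$ ($a{\left(P \right)} = \left(-2 + P\right) 1 = -2 + P$)
$\left(l{\left(-4,I \right)} + 4\right) \left(-6\right) a{\left(3 \right)} \left(-31\right) = \left(0 + 4\right) \left(-6\right) \left(-2 + 3\right) \left(-31\right) = 4 \left(-6\right) 1 \left(-31\right) = \left(-24\right) 1 \left(-31\right) = \left(-24\right) \left(-31\right) = 744$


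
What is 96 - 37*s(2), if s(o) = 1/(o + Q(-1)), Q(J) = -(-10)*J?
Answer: 805/8 ≈ 100.63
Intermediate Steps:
Q(J) = 10*J
s(o) = 1/(-10 + o) (s(o) = 1/(o + 10*(-1)) = 1/(o - 10) = 1/(-10 + o))
96 - 37*s(2) = 96 - 37/(-10 + 2) = 96 - 37/(-8) = 96 - 37*(-⅛) = 96 + 37/8 = 805/8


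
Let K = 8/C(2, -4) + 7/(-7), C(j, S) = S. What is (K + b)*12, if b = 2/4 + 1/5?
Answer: -138/5 ≈ -27.600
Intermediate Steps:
K = -3 (K = 8/(-4) + 7/(-7) = 8*(-¼) + 7*(-⅐) = -2 - 1 = -3)
b = 7/10 (b = 2*(¼) + 1*(⅕) = ½ + ⅕ = 7/10 ≈ 0.70000)
(K + b)*12 = (-3 + 7/10)*12 = -23/10*12 = -138/5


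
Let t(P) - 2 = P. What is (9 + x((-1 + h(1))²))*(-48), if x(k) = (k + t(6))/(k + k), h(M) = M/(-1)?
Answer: -504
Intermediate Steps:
t(P) = 2 + P
h(M) = -M (h(M) = M*(-1) = -M)
x(k) = (8 + k)/(2*k) (x(k) = (k + (2 + 6))/(k + k) = (k + 8)/((2*k)) = (8 + k)*(1/(2*k)) = (8 + k)/(2*k))
(9 + x((-1 + h(1))²))*(-48) = (9 + (8 + (-1 - 1*1)²)/(2*((-1 - 1*1)²)))*(-48) = (9 + (8 + (-1 - 1)²)/(2*((-1 - 1)²)))*(-48) = (9 + (8 + (-2)²)/(2*((-2)²)))*(-48) = (9 + (½)*(8 + 4)/4)*(-48) = (9 + (½)*(¼)*12)*(-48) = (9 + 3/2)*(-48) = (21/2)*(-48) = -504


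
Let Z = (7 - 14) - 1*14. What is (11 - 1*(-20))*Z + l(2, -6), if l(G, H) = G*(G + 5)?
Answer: -637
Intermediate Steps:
l(G, H) = G*(5 + G)
Z = -21 (Z = -7 - 14 = -21)
(11 - 1*(-20))*Z + l(2, -6) = (11 - 1*(-20))*(-21) + 2*(5 + 2) = (11 + 20)*(-21) + 2*7 = 31*(-21) + 14 = -651 + 14 = -637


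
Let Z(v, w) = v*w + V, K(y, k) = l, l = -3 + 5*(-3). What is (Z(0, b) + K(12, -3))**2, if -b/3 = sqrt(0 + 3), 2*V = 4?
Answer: 256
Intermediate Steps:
l = -18 (l = -3 - 15 = -18)
K(y, k) = -18
V = 2 (V = (1/2)*4 = 2)
b = -3*sqrt(3) (b = -3*sqrt(0 + 3) = -3*sqrt(3) ≈ -5.1962)
Z(v, w) = 2 + v*w (Z(v, w) = v*w + 2 = 2 + v*w)
(Z(0, b) + K(12, -3))**2 = ((2 + 0*(-3*sqrt(3))) - 18)**2 = ((2 + 0) - 18)**2 = (2 - 18)**2 = (-16)**2 = 256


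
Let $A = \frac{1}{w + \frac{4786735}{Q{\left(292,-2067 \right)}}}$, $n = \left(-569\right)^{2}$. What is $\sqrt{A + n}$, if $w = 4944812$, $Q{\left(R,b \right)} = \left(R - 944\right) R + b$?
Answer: $\frac{2 \sqrt{73299343622063341062987957674}}{951629227477} \approx 569.0$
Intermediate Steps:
$Q{\left(R,b \right)} = b + R \left(-944 + R\right)$ ($Q{\left(R,b \right)} = \left(-944 + R\right) R + b = R \left(-944 + R\right) + b = b + R \left(-944 + R\right)$)
$n = 323761$
$A = \frac{192451}{951629227477}$ ($A = \frac{1}{4944812 + \frac{4786735}{-2067 + 292^{2} - 275648}} = \frac{1}{4944812 + \frac{4786735}{-2067 + 85264 - 275648}} = \frac{1}{4944812 + \frac{4786735}{-192451}} = \frac{1}{4944812 + 4786735 \left(- \frac{1}{192451}\right)} = \frac{1}{4944812 - \frac{4786735}{192451}} = \frac{1}{\frac{951629227477}{192451}} = \frac{192451}{951629227477} \approx 2.0223 \cdot 10^{-7}$)
$\sqrt{A + n} = \sqrt{\frac{192451}{951629227477} + 323761} = \sqrt{\frac{308100430317373448}{951629227477}} = \frac{2 \sqrt{73299343622063341062987957674}}{951629227477}$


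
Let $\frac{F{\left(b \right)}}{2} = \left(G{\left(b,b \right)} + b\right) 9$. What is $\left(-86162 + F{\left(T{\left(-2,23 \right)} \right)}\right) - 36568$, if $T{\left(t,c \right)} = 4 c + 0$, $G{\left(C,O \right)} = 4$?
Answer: $-121002$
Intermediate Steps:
$T{\left(t,c \right)} = 4 c$
$F{\left(b \right)} = 72 + 18 b$ ($F{\left(b \right)} = 2 \left(4 + b\right) 9 = 2 \left(36 + 9 b\right) = 72 + 18 b$)
$\left(-86162 + F{\left(T{\left(-2,23 \right)} \right)}\right) - 36568 = \left(-86162 + \left(72 + 18 \cdot 4 \cdot 23\right)\right) - 36568 = \left(-86162 + \left(72 + 18 \cdot 92\right)\right) - 36568 = \left(-86162 + \left(72 + 1656\right)\right) - 36568 = \left(-86162 + 1728\right) - 36568 = -84434 - 36568 = -121002$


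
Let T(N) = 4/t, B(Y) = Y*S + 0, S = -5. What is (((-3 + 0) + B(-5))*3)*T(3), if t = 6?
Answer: 44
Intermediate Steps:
B(Y) = -5*Y (B(Y) = Y*(-5) + 0 = -5*Y + 0 = -5*Y)
T(N) = 2/3 (T(N) = 4/6 = 4*(1/6) = 2/3)
(((-3 + 0) + B(-5))*3)*T(3) = (((-3 + 0) - 5*(-5))*3)*(2/3) = ((-3 + 25)*3)*(2/3) = (22*3)*(2/3) = 66*(2/3) = 44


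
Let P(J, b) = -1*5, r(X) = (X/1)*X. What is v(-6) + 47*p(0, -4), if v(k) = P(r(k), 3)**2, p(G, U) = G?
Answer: 25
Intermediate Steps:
r(X) = X**2 (r(X) = (X*1)*X = X*X = X**2)
P(J, b) = -5
v(k) = 25 (v(k) = (-5)**2 = 25)
v(-6) + 47*p(0, -4) = 25 + 47*0 = 25 + 0 = 25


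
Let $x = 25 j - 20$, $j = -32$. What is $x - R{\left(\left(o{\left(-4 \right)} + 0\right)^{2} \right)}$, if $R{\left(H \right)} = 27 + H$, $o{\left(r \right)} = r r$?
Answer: $-1103$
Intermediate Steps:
$o{\left(r \right)} = r^{2}$
$x = -820$ ($x = 25 \left(-32\right) - 20 = -800 - 20 = -820$)
$x - R{\left(\left(o{\left(-4 \right)} + 0\right)^{2} \right)} = -820 - \left(27 + \left(\left(-4\right)^{2} + 0\right)^{2}\right) = -820 - \left(27 + \left(16 + 0\right)^{2}\right) = -820 - \left(27 + 16^{2}\right) = -820 - \left(27 + 256\right) = -820 - 283 = -1103$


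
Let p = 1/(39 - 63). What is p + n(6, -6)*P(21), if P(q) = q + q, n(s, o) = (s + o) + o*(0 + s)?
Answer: -36289/24 ≈ -1512.0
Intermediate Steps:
n(s, o) = o + s + o*s (n(s, o) = (o + s) + o*s = o + s + o*s)
p = -1/24 (p = 1/(-24) = -1/24 ≈ -0.041667)
P(q) = 2*q
p + n(6, -6)*P(21) = -1/24 + (-6 + 6 - 6*6)*(2*21) = -1/24 + (-6 + 6 - 36)*42 = -1/24 - 36*42 = -1/24 - 1512 = -36289/24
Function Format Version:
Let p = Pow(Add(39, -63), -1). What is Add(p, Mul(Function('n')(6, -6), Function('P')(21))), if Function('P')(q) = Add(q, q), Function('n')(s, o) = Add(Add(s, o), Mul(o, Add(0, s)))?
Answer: Rational(-36289, 24) ≈ -1512.0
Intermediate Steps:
Function('n')(s, o) = Add(o, s, Mul(o, s)) (Function('n')(s, o) = Add(Add(o, s), Mul(o, s)) = Add(o, s, Mul(o, s)))
p = Rational(-1, 24) (p = Pow(-24, -1) = Rational(-1, 24) ≈ -0.041667)
Function('P')(q) = Mul(2, q)
Add(p, Mul(Function('n')(6, -6), Function('P')(21))) = Add(Rational(-1, 24), Mul(Add(-6, 6, Mul(-6, 6)), Mul(2, 21))) = Add(Rational(-1, 24), Mul(Add(-6, 6, -36), 42)) = Add(Rational(-1, 24), Mul(-36, 42)) = Add(Rational(-1, 24), -1512) = Rational(-36289, 24)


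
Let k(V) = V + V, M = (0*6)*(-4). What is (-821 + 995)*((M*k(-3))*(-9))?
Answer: 0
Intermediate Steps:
M = 0 (M = 0*(-4) = 0)
k(V) = 2*V
(-821 + 995)*((M*k(-3))*(-9)) = (-821 + 995)*((0*(2*(-3)))*(-9)) = 174*((0*(-6))*(-9)) = 174*(0*(-9)) = 174*0 = 0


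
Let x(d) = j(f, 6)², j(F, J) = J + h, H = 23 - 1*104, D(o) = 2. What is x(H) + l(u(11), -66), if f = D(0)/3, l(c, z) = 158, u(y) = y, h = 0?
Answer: 194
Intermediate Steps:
f = ⅔ (f = 2/3 = 2*(⅓) = ⅔ ≈ 0.66667)
H = -81 (H = 23 - 104 = -81)
j(F, J) = J (j(F, J) = J + 0 = J)
x(d) = 36 (x(d) = 6² = 36)
x(H) + l(u(11), -66) = 36 + 158 = 194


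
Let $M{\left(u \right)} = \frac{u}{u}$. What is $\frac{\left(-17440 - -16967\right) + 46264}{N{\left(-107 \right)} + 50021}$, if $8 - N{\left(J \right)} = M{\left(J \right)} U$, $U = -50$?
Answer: $\frac{45791}{50079} \approx 0.91438$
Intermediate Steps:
$M{\left(u \right)} = 1$
$N{\left(J \right)} = 58$ ($N{\left(J \right)} = 8 - 1 \left(-50\right) = 8 - -50 = 8 + 50 = 58$)
$\frac{\left(-17440 - -16967\right) + 46264}{N{\left(-107 \right)} + 50021} = \frac{\left(-17440 - -16967\right) + 46264}{58 + 50021} = \frac{\left(-17440 + 16967\right) + 46264}{50079} = \left(-473 + 46264\right) \frac{1}{50079} = 45791 \cdot \frac{1}{50079} = \frac{45791}{50079}$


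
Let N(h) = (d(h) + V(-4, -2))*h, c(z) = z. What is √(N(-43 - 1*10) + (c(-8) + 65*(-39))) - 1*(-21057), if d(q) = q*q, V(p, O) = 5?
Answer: 21057 + I*√151685 ≈ 21057.0 + 389.47*I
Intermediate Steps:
d(q) = q²
N(h) = h*(5 + h²) (N(h) = (h² + 5)*h = (5 + h²)*h = h*(5 + h²))
√(N(-43 - 1*10) + (c(-8) + 65*(-39))) - 1*(-21057) = √((-43 - 1*10)*(5 + (-43 - 1*10)²) + (-8 + 65*(-39))) - 1*(-21057) = √((-43 - 10)*(5 + (-43 - 10)²) + (-8 - 2535)) + 21057 = √(-53*(5 + (-53)²) - 2543) + 21057 = √(-53*(5 + 2809) - 2543) + 21057 = √(-53*2814 - 2543) + 21057 = √(-149142 - 2543) + 21057 = √(-151685) + 21057 = I*√151685 + 21057 = 21057 + I*√151685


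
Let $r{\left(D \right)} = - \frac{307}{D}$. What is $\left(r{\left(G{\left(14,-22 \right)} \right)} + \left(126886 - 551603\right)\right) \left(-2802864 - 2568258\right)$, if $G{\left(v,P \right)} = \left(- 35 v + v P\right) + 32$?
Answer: $\frac{873701388540315}{383} \approx 2.2812 \cdot 10^{12}$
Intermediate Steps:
$G{\left(v,P \right)} = 32 - 35 v + P v$ ($G{\left(v,P \right)} = \left(- 35 v + P v\right) + 32 = 32 - 35 v + P v$)
$\left(r{\left(G{\left(14,-22 \right)} \right)} + \left(126886 - 551603\right)\right) \left(-2802864 - 2568258\right) = \left(- \frac{307}{32 - 490 - 308} + \left(126886 - 551603\right)\right) \left(-2802864 - 2568258\right) = \left(- \frac{307}{32 - 490 - 308} + \left(126886 - 551603\right)\right) \left(-5371122\right) = \left(- \frac{307}{-766} - 424717\right) \left(-5371122\right) = \left(\left(-307\right) \left(- \frac{1}{766}\right) - 424717\right) \left(-5371122\right) = \left(\frac{307}{766} - 424717\right) \left(-5371122\right) = \left(- \frac{325332915}{766}\right) \left(-5371122\right) = \frac{873701388540315}{383}$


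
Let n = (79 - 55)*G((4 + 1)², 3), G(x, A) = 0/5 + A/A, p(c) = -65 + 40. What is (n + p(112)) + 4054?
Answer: 4053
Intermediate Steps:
p(c) = -25
G(x, A) = 1 (G(x, A) = 0*(⅕) + 1 = 0 + 1 = 1)
n = 24 (n = (79 - 55)*1 = 24*1 = 24)
(n + p(112)) + 4054 = (24 - 25) + 4054 = -1 + 4054 = 4053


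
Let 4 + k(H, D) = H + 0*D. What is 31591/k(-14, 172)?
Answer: -31591/18 ≈ -1755.1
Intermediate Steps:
k(H, D) = -4 + H (k(H, D) = -4 + (H + 0*D) = -4 + (H + 0) = -4 + H)
31591/k(-14, 172) = 31591/(-4 - 14) = 31591/(-18) = 31591*(-1/18) = -31591/18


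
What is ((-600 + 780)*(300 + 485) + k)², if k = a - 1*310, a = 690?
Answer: 20073222400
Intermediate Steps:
k = 380 (k = 690 - 1*310 = 690 - 310 = 380)
((-600 + 780)*(300 + 485) + k)² = ((-600 + 780)*(300 + 485) + 380)² = (180*785 + 380)² = (141300 + 380)² = 141680² = 20073222400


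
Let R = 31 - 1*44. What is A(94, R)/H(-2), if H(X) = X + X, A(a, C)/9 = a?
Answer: -423/2 ≈ -211.50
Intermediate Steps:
R = -13 (R = 31 - 44 = -13)
A(a, C) = 9*a
H(X) = 2*X
A(94, R)/H(-2) = (9*94)/((2*(-2))) = 846/(-4) = 846*(-1/4) = -423/2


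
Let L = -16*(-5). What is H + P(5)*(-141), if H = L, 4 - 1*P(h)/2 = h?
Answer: 362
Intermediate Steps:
L = 80
P(h) = 8 - 2*h
H = 80
H + P(5)*(-141) = 80 + (8 - 2*5)*(-141) = 80 + (8 - 10)*(-141) = 80 - 2*(-141) = 80 + 282 = 362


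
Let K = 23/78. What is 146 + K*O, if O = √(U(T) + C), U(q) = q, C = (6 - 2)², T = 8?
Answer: 146 + 23*√6/39 ≈ 147.44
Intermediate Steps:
C = 16 (C = 4² = 16)
K = 23/78 (K = 23*(1/78) = 23/78 ≈ 0.29487)
O = 2*√6 (O = √(8 + 16) = √24 = 2*√6 ≈ 4.8990)
146 + K*O = 146 + 23*(2*√6)/78 = 146 + 23*√6/39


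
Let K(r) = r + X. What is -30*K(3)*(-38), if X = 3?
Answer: 6840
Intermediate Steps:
K(r) = 3 + r (K(r) = r + 3 = 3 + r)
-30*K(3)*(-38) = -30*(3 + 3)*(-38) = -30*6*(-38) = -180*(-38) = 6840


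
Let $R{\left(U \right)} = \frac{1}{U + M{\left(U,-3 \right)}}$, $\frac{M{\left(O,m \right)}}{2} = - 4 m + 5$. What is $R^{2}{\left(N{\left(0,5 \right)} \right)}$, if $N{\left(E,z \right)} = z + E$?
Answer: $\frac{1}{1521} \approx 0.00065746$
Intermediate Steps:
$M{\left(O,m \right)} = 10 - 8 m$ ($M{\left(O,m \right)} = 2 \left(- 4 m + 5\right) = 2 \left(5 - 4 m\right) = 10 - 8 m$)
$N{\left(E,z \right)} = E + z$
$R{\left(U \right)} = \frac{1}{34 + U}$ ($R{\left(U \right)} = \frac{1}{U + \left(10 - -24\right)} = \frac{1}{U + \left(10 + 24\right)} = \frac{1}{U + 34} = \frac{1}{34 + U}$)
$R^{2}{\left(N{\left(0,5 \right)} \right)} = \left(\frac{1}{34 + \left(0 + 5\right)}\right)^{2} = \left(\frac{1}{34 + 5}\right)^{2} = \left(\frac{1}{39}\right)^{2} = \frac{1}{1521}$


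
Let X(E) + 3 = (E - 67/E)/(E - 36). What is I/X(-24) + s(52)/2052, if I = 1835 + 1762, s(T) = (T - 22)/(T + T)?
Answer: -184230839185/135549648 ≈ -1359.1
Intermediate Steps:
X(E) = -3 + (E - 67/E)/(-36 + E) (X(E) = -3 + (E - 67/E)/(E - 36) = -3 + (E - 67/E)/(-36 + E))
s(T) = (-22 + T)/(2*T) (s(T) = (-22 + T)/((2*T)) = (-22 + T)*(1/(2*T)) = (-22 + T)/(2*T))
I = 3597
I/X(-24) + s(52)/2052 = 3597/(((-67 - 2*(-24)**2 + 108*(-24))/((-24)*(-36 - 24)))) + ((1/2)*(-22 + 52)/52)/2052 = 3597/((-1/24*(-67 - 2*576 - 2592)/(-60))) + ((1/2)*(1/52)*30)*(1/2052) = 3597/((-1/24*(-1/60)*(-67 - 1152 - 2592))) + (15/52)*(1/2052) = 3597/((-1/24*(-1/60)*(-3811))) + 5/35568 = 3597/(-3811/1440) + 5/35568 = 3597*(-1440/3811) + 5/35568 = -5179680/3811 + 5/35568 = -184230839185/135549648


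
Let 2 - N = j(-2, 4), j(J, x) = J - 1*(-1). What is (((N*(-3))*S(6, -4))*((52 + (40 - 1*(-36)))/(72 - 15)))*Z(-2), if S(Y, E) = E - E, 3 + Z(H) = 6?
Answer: 0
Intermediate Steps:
Z(H) = 3 (Z(H) = -3 + 6 = 3)
S(Y, E) = 0
j(J, x) = 1 + J (j(J, x) = J + 1 = 1 + J)
N = 3 (N = 2 - (1 - 2) = 2 - 1*(-1) = 2 + 1 = 3)
(((N*(-3))*S(6, -4))*((52 + (40 - 1*(-36)))/(72 - 15)))*Z(-2) = (((3*(-3))*0)*((52 + (40 - 1*(-36)))/(72 - 15)))*3 = ((-9*0)*((52 + (40 + 36))/57))*3 = (0*((52 + 76)*(1/57)))*3 = (0*(128*(1/57)))*3 = (0*(128/57))*3 = 0*3 = 0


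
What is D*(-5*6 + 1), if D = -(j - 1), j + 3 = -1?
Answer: -145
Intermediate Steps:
j = -4 (j = -3 - 1 = -4)
D = 5 (D = -(-4 - 1) = -1*(-5) = 5)
D*(-5*6 + 1) = 5*(-5*6 + 1) = 5*(-30 + 1) = 5*(-29) = -145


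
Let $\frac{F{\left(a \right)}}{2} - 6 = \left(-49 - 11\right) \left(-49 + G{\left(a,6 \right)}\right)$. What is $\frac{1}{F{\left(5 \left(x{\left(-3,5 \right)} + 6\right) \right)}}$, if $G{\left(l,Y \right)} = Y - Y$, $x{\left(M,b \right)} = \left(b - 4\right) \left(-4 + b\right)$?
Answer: $\frac{1}{5892} \approx 0.00016972$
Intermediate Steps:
$x{\left(M,b \right)} = \left(-4 + b\right)^{2}$ ($x{\left(M,b \right)} = \left(-4 + b\right) \left(-4 + b\right) = \left(-4 + b\right)^{2}$)
$G{\left(l,Y \right)} = 0$
$F{\left(a \right)} = 5892$ ($F{\left(a \right)} = 12 + 2 \left(-49 - 11\right) \left(-49 + 0\right) = 12 + 2 \left(\left(-60\right) \left(-49\right)\right) = 12 + 2 \cdot 2940 = 12 + 5880 = 5892$)
$\frac{1}{F{\left(5 \left(x{\left(-3,5 \right)} + 6\right) \right)}} = \frac{1}{5892}$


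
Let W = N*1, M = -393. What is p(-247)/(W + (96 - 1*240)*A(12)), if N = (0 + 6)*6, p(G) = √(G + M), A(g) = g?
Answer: -2*I*√10/423 ≈ -0.014952*I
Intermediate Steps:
p(G) = √(-393 + G) (p(G) = √(G - 393) = √(-393 + G))
N = 36 (N = 6*6 = 36)
W = 36 (W = 36*1 = 36)
p(-247)/(W + (96 - 1*240)*A(12)) = √(-393 - 247)/(36 + (96 - 1*240)*12) = √(-640)/(36 + (96 - 240)*12) = (8*I*√10)/(36 - 144*12) = (8*I*√10)/(36 - 1728) = (8*I*√10)/(-1692) = (8*I*√10)*(-1/1692) = -2*I*√10/423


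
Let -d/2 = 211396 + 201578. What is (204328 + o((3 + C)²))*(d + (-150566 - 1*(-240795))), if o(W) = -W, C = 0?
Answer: -150321370361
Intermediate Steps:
d = -825948 (d = -2*(211396 + 201578) = -2*412974 = -825948)
(204328 + o((3 + C)²))*(d + (-150566 - 1*(-240795))) = (204328 - (3 + 0)²)*(-825948 + (-150566 - 1*(-240795))) = (204328 - 1*3²)*(-825948 + (-150566 + 240795)) = (204328 - 1*9)*(-825948 + 90229) = (204328 - 9)*(-735719) = 204319*(-735719) = -150321370361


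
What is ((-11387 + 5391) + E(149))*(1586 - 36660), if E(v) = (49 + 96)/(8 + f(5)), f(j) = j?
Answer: 209912494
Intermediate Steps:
E(v) = 145/13 (E(v) = (49 + 96)/(8 + 5) = 145/13)
((-11387 + 5391) + E(149))*(1586 - 36660) = ((-11387 + 5391) + 145/13)*(1586 - 36660) = (-5996 + 145/13)*(-35074) = -77803/13*(-35074) = 209912494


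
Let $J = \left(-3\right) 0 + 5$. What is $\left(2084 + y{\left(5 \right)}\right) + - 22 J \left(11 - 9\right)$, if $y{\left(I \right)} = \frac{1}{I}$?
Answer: $\frac{9321}{5} \approx 1864.2$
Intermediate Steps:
$J = 5$ ($J = 0 + 5 = 5$)
$\left(2084 + y{\left(5 \right)}\right) + - 22 J \left(11 - 9\right) = \left(2084 + \frac{1}{5}\right) + \left(-22\right) 5 \left(11 - 9\right) = \left(2084 + \frac{1}{5}\right) - 220 = \frac{10421}{5} - 220 = \frac{9321}{5}$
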